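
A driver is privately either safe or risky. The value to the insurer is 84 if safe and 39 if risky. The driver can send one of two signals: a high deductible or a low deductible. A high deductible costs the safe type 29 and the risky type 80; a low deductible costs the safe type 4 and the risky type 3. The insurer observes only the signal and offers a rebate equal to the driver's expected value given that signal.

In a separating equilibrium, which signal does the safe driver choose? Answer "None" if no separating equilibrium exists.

high deductible

Try safe → high deductible, risky → low deductible:
  Under separation the insurer infers type exactly: high deductible → safe (pays 84), low deductible → risky (pays 39).
  Safe: high deductible gives 84 − 29 = 55; low deductible gives 39 − 4 = 35. No deviation. ✓
  Risky: low deductible gives 39 − 3 = 36; high deductible gives 84 − 80 = 4. No deviation. ✓
Both hold — the safe type sends high deductible.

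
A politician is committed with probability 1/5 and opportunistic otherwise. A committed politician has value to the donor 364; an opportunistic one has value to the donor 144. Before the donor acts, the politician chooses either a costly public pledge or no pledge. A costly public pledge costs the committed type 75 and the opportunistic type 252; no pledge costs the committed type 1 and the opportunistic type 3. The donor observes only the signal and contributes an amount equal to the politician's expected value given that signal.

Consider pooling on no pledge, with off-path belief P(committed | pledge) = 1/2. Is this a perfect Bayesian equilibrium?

At the pooled signal (no pledge) the donor holds the prior 1/5 and pays 1/5·364 + 4/5·144 = 188. Off-path (pledge) belief 1/2 gives 1/2·364 + 1/2·144 = 254.
Committed: no pledge gives 188 − 1 = 187; pledge gives 254 − 75 = 179. Stays. ✓
Opportunistic: no pledge gives 188 − 3 = 185; pledge gives 254 − 252 = 2. Stays. ✓

Yes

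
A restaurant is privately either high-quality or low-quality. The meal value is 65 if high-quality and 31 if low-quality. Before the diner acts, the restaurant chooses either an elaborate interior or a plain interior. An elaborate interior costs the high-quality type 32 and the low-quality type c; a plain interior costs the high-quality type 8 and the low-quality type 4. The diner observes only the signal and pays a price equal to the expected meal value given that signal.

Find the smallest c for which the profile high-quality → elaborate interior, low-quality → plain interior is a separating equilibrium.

Under separation: elaborate interior → high-quality (pays 65); plain interior → low-quality (pays 31).
High-quality: 65 − 32 = 33 ≥ 31 − 8 = 23. Holds regardless of c. ✓
Low-quality: 31 − 4 ≥ 65 − c, so c ≥ 65 − 27 = 38.

38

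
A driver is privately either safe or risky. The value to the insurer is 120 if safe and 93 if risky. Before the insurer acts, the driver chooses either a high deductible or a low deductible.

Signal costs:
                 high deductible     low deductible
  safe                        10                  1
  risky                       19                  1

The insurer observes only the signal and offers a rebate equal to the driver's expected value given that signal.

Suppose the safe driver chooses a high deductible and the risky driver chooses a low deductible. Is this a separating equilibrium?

Under separation the insurer infers type exactly: high deductible → safe (pays 120), low deductible → risky (pays 93).
Safe: high deductible gives 120 − 10 = 110; low deductible gives 93 − 1 = 92. No deviation. ✓
Risky: low deductible gives 93 − 1 = 92; high deductible gives 120 − 19 = 101. Would deviate. ✗

No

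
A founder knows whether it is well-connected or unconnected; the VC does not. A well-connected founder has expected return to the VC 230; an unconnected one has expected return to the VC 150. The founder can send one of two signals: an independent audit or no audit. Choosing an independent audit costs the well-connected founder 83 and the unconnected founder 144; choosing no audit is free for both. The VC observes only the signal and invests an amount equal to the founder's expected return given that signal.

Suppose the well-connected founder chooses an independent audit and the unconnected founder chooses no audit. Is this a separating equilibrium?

No

If types separate, audit earns payment 230 and no audit earns 150.
Well-connected: audit gives 230 − 83 = 147; no audit gives 150 − 0 = 150. Would deviate. ✗
Unconnected: no audit gives 150 − 0 = 150; audit gives 230 − 144 = 86. No deviation. ✓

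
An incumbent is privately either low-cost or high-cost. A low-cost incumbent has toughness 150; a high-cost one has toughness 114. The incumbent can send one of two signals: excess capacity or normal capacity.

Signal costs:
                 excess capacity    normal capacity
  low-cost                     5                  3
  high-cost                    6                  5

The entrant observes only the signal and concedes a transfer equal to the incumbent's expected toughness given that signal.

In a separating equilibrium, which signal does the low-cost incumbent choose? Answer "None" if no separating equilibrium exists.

None

Try low-cost → excess capacity, high-cost → normal capacity:
  If types separate, excess capacity earns payment 150 and normal capacity earns 114.
  Low-cost: excess capacity gives 150 − 5 = 145; normal capacity gives 114 − 3 = 111. No deviation. ✓
  High-cost: normal capacity gives 114 − 5 = 109; excess capacity gives 150 − 6 = 144. Would deviate. ✗
Try low-cost → normal capacity, high-cost → excess capacity:
  If types separate, normal capacity earns payment 150 and excess capacity earns 114.
  Low-cost: normal capacity gives 150 − 3 = 147; excess capacity gives 114 − 5 = 109. No deviation. ✓
  High-cost: excess capacity gives 114 − 6 = 108; normal capacity gives 150 − 5 = 145. Would deviate. ✗
Neither assignment is incentive-compatible.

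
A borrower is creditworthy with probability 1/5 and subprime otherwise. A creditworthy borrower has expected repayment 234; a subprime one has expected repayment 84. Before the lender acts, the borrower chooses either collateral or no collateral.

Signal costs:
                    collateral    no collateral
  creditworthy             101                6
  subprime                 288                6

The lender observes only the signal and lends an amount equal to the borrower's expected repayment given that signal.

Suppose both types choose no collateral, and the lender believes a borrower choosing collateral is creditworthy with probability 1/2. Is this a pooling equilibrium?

Yes

On the equilibrium path (no collateral) the lender holds the prior 1/5 and pays 1/5·234 + 4/5·84 = 114. Off-path (collateral) belief 1/2 gives 1/2·234 + 1/2·84 = 159.
Creditworthy: no collateral gives 114 − 6 = 108; collateral gives 159 − 101 = 58. Stays. ✓
Subprime: no collateral gives 114 − 6 = 108; collateral gives 159 − 288 = -129. Stays. ✓
Beliefs are Bayes-consistent on-path and both types best-respond.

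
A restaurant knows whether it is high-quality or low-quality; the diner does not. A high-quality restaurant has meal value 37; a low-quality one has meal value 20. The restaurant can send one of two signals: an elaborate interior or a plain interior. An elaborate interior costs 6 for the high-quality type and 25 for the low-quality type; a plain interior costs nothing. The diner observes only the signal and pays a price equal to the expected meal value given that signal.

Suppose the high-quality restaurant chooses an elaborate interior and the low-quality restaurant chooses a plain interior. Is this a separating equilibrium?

Under separation the diner infers type exactly: elaborate interior → high-quality (pays 37), plain interior → low-quality (pays 20).
High-quality: elaborate interior gives 37 − 6 = 31; plain interior gives 20 − 0 = 20. No deviation. ✓
Low-quality: plain interior gives 20 − 0 = 20; elaborate interior gives 37 − 25 = 12. No deviation. ✓
Both incentive constraints hold.

Yes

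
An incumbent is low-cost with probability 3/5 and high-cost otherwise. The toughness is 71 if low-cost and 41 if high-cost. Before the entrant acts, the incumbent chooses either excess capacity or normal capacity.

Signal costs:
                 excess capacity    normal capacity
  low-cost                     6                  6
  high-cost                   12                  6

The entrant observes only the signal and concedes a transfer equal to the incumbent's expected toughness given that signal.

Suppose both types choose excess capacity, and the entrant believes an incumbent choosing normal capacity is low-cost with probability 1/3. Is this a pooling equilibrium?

On the equilibrium path (excess capacity) the entrant holds the prior 3/5 and pays 3/5·71 + 2/5·41 = 59. Off-path (normal capacity) belief 1/3 gives 1/3·71 + 2/3·41 = 51.
Low-cost: excess capacity gives 59 − 6 = 53; normal capacity gives 51 − 6 = 45. Stays. ✓
High-cost: excess capacity gives 59 − 12 = 47; normal capacity gives 51 − 6 = 45. Stays. ✓
Beliefs are Bayes-consistent on-path and both types best-respond.

Yes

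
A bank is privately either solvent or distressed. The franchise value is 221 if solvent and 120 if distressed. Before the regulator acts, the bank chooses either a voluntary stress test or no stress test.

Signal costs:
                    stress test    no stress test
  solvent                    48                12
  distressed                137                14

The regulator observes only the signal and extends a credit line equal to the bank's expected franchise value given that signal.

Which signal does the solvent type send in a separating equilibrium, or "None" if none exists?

stress test

Try solvent → stress test, distressed → no stress test:
  If types separate, stress test earns payment 221 and no stress test earns 120.
  Solvent: stress test gives 221 − 48 = 173; no stress test gives 120 − 12 = 108. No deviation. ✓
  Distressed: no stress test gives 120 − 14 = 106; stress test gives 221 − 137 = 84. No deviation. ✓
Both hold — the solvent type sends stress test.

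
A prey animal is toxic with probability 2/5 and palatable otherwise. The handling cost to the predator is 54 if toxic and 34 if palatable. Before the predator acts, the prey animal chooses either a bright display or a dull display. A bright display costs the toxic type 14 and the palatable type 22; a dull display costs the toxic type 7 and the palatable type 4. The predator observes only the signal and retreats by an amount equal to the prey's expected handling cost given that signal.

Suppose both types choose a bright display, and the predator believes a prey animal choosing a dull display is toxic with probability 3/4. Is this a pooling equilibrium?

At the pooled signal (bright display) the predator holds the prior 2/5 and pays 2/5·54 + 3/5·34 = 42. Off-path (dull display) belief 3/4 gives 3/4·54 + 1/4·34 = 49.
Toxic: bright display gives 42 − 14 = 28; dull display gives 49 − 7 = 42. Deviates. ✗
Palatable: bright display gives 42 − 22 = 20; dull display gives 49 − 4 = 45. Deviates. ✗

No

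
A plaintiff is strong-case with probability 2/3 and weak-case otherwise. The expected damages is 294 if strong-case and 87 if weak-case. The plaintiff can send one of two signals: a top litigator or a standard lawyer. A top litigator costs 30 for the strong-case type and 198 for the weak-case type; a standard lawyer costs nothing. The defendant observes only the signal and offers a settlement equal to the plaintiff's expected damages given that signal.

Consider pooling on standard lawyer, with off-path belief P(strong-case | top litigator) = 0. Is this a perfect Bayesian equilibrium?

On the equilibrium path (standard lawyer) the defendant holds the prior 2/3 and pays 2/3·294 + 1/3·87 = 225. Off-path (top litigator) belief 0 gives 0·294 + 1·87 = 87.
Strong-case: standard lawyer gives 225 − 0 = 225; top litigator gives 87 − 30 = 57. Stays. ✓
Weak-case: standard lawyer gives 225 − 0 = 225; top litigator gives 87 − 198 = -111. Stays. ✓
Beliefs are Bayes-consistent on-path and both types best-respond.

Yes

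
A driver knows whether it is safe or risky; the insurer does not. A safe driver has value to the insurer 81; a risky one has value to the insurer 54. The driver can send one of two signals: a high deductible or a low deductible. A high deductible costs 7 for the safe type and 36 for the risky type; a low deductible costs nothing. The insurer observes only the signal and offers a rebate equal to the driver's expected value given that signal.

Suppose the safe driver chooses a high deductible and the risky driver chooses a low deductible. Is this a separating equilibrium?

If types separate, high deductible earns payment 81 and low deductible earns 54.
Safe: high deductible gives 81 − 7 = 74; low deductible gives 54 − 0 = 54. No deviation. ✓
Risky: low deductible gives 54 − 0 = 54; high deductible gives 81 − 36 = 45. No deviation. ✓
Neither type gains from mimicking the other.

Yes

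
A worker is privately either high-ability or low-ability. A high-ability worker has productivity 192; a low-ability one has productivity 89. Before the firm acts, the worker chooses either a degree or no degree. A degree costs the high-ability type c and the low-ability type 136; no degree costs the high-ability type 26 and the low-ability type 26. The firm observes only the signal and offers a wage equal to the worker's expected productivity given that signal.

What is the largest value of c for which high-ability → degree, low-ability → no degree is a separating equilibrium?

129

Under separation: degree → high-ability (pays 192); no degree → low-ability (pays 89).
Low-ability: 89 − 26 = 63 ≥ 192 − 136 = 56. Holds regardless of c. ✓
High-ability: 192 − c ≥ 89 − 26, so c ≤ 192 − 63 = 129.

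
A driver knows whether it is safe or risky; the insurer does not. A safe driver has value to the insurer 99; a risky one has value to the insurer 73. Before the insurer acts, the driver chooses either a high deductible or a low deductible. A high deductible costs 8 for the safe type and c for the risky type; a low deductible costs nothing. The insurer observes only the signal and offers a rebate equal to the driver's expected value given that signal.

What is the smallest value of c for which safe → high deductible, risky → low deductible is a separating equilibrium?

26

Under separation: high deductible → safe (pays 99); low deductible → risky (pays 73).
Safe: 99 − 8 = 91 ≥ 73 − 0 = 73. Holds regardless of c. ✓
Risky: 73 − 0 ≥ 99 − c, so c ≥ 99 − 73 = 26.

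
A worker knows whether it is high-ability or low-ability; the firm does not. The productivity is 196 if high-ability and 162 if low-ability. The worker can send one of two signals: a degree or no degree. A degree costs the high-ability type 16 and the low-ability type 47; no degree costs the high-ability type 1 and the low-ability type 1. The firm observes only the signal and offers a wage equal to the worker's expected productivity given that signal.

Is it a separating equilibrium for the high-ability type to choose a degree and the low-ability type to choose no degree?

Under separation the firm infers type exactly: degree → high-ability (pays 196), no degree → low-ability (pays 162).
High-ability: degree gives 196 − 16 = 180; no degree gives 162 − 1 = 161. No deviation. ✓
Low-ability: no degree gives 162 − 1 = 161; degree gives 196 − 47 = 149. No deviation. ✓
Neither type gains from mimicking the other.

Yes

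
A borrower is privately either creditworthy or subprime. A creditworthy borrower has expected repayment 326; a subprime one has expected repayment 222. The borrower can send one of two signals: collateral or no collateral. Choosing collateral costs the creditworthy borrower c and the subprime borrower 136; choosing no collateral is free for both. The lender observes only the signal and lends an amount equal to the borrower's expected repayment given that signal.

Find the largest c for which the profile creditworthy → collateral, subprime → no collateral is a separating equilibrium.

104

Under separation: collateral → creditworthy (pays 326); no collateral → subprime (pays 222).
Subprime: 222 − 0 = 222 ≥ 326 − 136 = 190. Holds regardless of c. ✓
Creditworthy: 326 − c ≥ 222 − 0, so c ≤ 326 − 222 = 104.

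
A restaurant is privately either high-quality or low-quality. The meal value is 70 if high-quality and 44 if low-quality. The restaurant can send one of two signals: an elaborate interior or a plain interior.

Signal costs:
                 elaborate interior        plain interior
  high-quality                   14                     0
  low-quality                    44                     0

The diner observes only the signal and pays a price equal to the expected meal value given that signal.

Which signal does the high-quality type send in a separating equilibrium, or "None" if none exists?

elaborate interior

Try high-quality → elaborate interior, low-quality → plain interior:
  If types separate, elaborate interior earns payment 70 and plain interior earns 44.
  High-quality: elaborate interior gives 70 − 14 = 56; plain interior gives 44 − 0 = 44. No deviation. ✓
  Low-quality: plain interior gives 44 − 0 = 44; elaborate interior gives 70 − 44 = 26. No deviation. ✓
Both hold — the high-quality type sends elaborate interior.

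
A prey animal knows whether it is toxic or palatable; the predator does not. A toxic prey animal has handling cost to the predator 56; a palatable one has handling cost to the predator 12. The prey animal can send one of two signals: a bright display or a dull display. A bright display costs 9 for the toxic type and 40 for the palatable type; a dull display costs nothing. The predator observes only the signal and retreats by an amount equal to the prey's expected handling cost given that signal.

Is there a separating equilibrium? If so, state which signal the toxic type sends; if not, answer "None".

Try toxic → bright display, palatable → dull display:
  Under separation the predator infers type exactly: bright display → toxic (pays 56), dull display → palatable (pays 12).
  Toxic: bright display gives 56 − 9 = 47; dull display gives 12 − 0 = 12. No deviation. ✓
  Palatable: dull display gives 12 − 0 = 12; bright display gives 56 − 40 = 16. Would deviate. ✗
Try toxic → dull display, palatable → bright display:
  Under separation the predator infers type exactly: dull display → toxic (pays 56), bright display → palatable (pays 12).
  Toxic: dull display gives 56 − 0 = 56; bright display gives 12 − 9 = 3. No deviation. ✓
  Palatable: bright display gives 12 − 40 = -28; dull display gives 56 − 0 = 56. Would deviate. ✗
Neither assignment is incentive-compatible.

None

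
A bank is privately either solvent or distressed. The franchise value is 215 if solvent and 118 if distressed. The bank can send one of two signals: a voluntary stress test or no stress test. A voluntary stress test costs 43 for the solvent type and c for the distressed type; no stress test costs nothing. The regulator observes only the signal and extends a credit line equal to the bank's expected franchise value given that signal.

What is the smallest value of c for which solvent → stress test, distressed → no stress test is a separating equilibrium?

97

Under separation: stress test → solvent (pays 215); no stress test → distressed (pays 118).
Solvent: 215 − 43 = 172 ≥ 118 − 0 = 118. Holds regardless of c. ✓
Distressed: 118 − 0 ≥ 215 − c, so c ≥ 215 − 118 = 97.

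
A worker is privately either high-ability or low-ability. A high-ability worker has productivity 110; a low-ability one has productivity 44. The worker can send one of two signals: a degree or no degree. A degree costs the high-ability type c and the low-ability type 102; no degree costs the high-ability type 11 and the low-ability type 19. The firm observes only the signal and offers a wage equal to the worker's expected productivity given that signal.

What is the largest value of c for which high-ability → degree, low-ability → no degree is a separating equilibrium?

Under separation: degree → high-ability (pays 110); no degree → low-ability (pays 44).
Low-ability: 44 − 19 = 25 ≥ 110 − 102 = 8. Holds regardless of c. ✓
High-ability: 110 − c ≥ 44 − 11, so c ≤ 110 − 33 = 77.

77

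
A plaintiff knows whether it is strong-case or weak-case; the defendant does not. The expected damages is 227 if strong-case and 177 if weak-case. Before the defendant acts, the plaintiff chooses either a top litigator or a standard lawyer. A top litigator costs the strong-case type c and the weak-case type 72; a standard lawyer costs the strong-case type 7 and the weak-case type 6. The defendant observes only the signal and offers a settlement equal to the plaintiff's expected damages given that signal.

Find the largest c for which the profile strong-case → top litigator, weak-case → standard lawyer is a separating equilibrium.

Under separation: top litigator → strong-case (pays 227); standard lawyer → weak-case (pays 177).
Weak-case: 177 − 6 = 171 ≥ 227 − 72 = 155. Holds regardless of c. ✓
Strong-case: 227 − c ≥ 177 − 7, so c ≤ 227 − 170 = 57.

57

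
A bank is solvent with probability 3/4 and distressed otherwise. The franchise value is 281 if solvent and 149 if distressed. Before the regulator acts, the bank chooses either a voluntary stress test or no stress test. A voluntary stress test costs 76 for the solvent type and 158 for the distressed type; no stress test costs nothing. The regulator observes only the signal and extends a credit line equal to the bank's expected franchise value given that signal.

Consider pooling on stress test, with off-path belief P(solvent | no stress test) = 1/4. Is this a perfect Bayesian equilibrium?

No

At the pooled signal (stress test) the regulator holds the prior 3/4 and pays 3/4·281 + 1/4·149 = 248. Off-path (no stress test) belief 1/4 gives 1/4·281 + 3/4·149 = 182.
Solvent: stress test gives 248 − 76 = 172; no stress test gives 182 − 0 = 182. Deviates. ✗
Distressed: stress test gives 248 − 158 = 90; no stress test gives 182 − 0 = 182. Deviates. ✗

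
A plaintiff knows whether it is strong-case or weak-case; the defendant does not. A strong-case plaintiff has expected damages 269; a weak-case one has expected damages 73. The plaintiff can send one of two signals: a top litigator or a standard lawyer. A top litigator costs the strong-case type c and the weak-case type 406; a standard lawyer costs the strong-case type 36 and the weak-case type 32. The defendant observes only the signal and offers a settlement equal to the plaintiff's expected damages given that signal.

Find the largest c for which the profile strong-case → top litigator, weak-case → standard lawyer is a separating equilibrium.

232

Under separation: top litigator → strong-case (pays 269); standard lawyer → weak-case (pays 73).
Weak-case: 73 − 32 = 41 ≥ 269 − 406 = -137. Holds regardless of c. ✓
Strong-case: 269 − c ≥ 73 − 36, so c ≤ 269 − 37 = 232.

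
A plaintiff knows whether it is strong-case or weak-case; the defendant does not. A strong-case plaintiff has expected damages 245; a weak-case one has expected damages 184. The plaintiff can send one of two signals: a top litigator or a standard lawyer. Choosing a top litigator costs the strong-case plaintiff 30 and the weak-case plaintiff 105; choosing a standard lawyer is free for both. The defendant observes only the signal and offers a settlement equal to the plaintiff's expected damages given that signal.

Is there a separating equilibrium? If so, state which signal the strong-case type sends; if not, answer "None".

top litigator

Try strong-case → top litigator, weak-case → standard lawyer:
  Under separation the defendant infers type exactly: top litigator → strong-case (pays 245), standard lawyer → weak-case (pays 184).
  Strong-case: top litigator gives 245 − 30 = 215; standard lawyer gives 184 − 0 = 184. No deviation. ✓
  Weak-case: standard lawyer gives 184 − 0 = 184; top litigator gives 245 − 105 = 140. No deviation. ✓
Both hold — the strong-case type sends top litigator.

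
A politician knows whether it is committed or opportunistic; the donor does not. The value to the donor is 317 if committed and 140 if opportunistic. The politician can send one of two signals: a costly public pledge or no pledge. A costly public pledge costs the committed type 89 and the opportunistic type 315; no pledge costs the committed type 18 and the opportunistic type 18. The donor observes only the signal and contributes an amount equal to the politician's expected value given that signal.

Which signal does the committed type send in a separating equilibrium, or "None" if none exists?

pledge

Try committed → pledge, opportunistic → no pledge:
  If types separate, pledge earns payment 317 and no pledge earns 140.
  Committed: pledge gives 317 − 89 = 228; no pledge gives 140 − 18 = 122. No deviation. ✓
  Opportunistic: no pledge gives 140 − 18 = 122; pledge gives 317 − 315 = 2. No deviation. ✓
Both hold — the committed type sends pledge.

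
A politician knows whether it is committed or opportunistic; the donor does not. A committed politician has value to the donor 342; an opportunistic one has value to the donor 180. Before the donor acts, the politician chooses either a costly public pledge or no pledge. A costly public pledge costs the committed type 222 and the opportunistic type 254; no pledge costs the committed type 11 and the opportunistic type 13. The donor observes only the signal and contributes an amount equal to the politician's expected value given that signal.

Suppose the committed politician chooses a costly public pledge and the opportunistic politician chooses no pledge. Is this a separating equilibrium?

Under separation the donor infers type exactly: pledge → committed (pays 342), no pledge → opportunistic (pays 180).
Committed: pledge gives 342 − 222 = 120; no pledge gives 180 − 11 = 169. Would deviate. ✗
Opportunistic: no pledge gives 180 − 13 = 167; pledge gives 342 − 254 = 88. No deviation. ✓

No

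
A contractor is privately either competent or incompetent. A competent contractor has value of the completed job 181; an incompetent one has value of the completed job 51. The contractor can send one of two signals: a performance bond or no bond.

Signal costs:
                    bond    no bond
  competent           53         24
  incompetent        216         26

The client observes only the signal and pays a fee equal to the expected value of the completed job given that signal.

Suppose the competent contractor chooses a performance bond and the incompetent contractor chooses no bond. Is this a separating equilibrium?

If types separate, bond earns payment 181 and no bond earns 51.
Competent: bond gives 181 − 53 = 128; no bond gives 51 − 24 = 27. No deviation. ✓
Incompetent: no bond gives 51 − 26 = 25; bond gives 181 − 216 = -35. No deviation. ✓
Neither type gains from mimicking the other.

Yes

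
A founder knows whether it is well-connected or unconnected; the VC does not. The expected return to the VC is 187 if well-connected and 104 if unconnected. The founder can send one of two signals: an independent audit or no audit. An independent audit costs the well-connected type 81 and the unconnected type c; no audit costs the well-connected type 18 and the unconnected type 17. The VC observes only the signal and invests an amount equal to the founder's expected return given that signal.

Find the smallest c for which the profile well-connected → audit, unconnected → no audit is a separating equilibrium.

100

Under separation: audit → well-connected (pays 187); no audit → unconnected (pays 104).
Well-connected: 187 − 81 = 106 ≥ 104 − 18 = 86. Holds regardless of c. ✓
Unconnected: 104 − 17 ≥ 187 − c, so c ≥ 187 − 87 = 100.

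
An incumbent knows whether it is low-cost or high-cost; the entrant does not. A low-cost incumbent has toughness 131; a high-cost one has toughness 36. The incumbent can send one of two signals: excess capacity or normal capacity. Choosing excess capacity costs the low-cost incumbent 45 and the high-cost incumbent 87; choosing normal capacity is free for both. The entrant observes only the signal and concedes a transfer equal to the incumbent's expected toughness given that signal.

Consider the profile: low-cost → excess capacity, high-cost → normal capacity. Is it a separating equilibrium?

Under separation the entrant infers type exactly: excess capacity → low-cost (pays 131), normal capacity → high-cost (pays 36).
Low-cost: excess capacity gives 131 − 45 = 86; normal capacity gives 36 − 0 = 36. No deviation. ✓
High-cost: normal capacity gives 36 − 0 = 36; excess capacity gives 131 − 87 = 44. Would deviate. ✗

No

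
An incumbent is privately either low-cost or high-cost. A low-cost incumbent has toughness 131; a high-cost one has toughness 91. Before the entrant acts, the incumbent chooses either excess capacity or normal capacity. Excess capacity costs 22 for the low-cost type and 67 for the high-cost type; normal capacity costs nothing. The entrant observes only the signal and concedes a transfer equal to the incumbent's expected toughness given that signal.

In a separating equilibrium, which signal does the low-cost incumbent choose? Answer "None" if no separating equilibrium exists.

Try low-cost → excess capacity, high-cost → normal capacity:
  If types separate, excess capacity earns payment 131 and normal capacity earns 91.
  Low-cost: excess capacity gives 131 − 22 = 109; normal capacity gives 91 − 0 = 91. No deviation. ✓
  High-cost: normal capacity gives 91 − 0 = 91; excess capacity gives 131 − 67 = 64. No deviation. ✓
Both hold — the low-cost type sends excess capacity.

excess capacity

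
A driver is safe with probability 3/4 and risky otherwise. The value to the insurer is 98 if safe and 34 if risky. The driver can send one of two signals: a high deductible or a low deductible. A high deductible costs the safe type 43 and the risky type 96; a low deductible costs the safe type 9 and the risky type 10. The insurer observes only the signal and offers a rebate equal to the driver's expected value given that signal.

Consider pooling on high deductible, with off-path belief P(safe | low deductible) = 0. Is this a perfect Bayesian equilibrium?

No

At the pooled signal (high deductible) the insurer holds the prior 3/4 and pays 3/4·98 + 1/4·34 = 82. Off-path (low deductible) belief 0 gives 0·98 + 1·34 = 34.
Safe: high deductible gives 82 − 43 = 39; low deductible gives 34 − 9 = 25. Stays. ✓
Risky: high deductible gives 82 − 96 = -14; low deductible gives 34 − 10 = 24. Deviates. ✗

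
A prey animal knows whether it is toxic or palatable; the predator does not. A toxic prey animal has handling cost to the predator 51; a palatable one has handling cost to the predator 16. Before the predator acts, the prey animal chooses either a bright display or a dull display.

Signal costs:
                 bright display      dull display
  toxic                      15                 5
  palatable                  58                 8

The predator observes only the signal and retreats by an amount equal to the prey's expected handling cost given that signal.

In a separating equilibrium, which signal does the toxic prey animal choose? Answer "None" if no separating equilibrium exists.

bright display

Try toxic → bright display, palatable → dull display:
  Under separation the predator infers type exactly: bright display → toxic (pays 51), dull display → palatable (pays 16).
  Toxic: bright display gives 51 − 15 = 36; dull display gives 16 − 5 = 11. No deviation. ✓
  Palatable: dull display gives 16 − 8 = 8; bright display gives 51 − 58 = -7. No deviation. ✓
Both hold — the toxic type sends bright display.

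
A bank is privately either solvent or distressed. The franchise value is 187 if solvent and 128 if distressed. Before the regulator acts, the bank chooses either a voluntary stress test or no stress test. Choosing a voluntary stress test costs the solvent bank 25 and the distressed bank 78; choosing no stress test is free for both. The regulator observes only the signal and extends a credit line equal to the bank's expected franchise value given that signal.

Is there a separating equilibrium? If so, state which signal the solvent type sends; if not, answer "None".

stress test

Try solvent → stress test, distressed → no stress test:
  Under separation the regulator infers type exactly: stress test → solvent (pays 187), no stress test → distressed (pays 128).
  Solvent: stress test gives 187 − 25 = 162; no stress test gives 128 − 0 = 128. No deviation. ✓
  Distressed: no stress test gives 128 − 0 = 128; stress test gives 187 − 78 = 109. No deviation. ✓
Both hold — the solvent type sends stress test.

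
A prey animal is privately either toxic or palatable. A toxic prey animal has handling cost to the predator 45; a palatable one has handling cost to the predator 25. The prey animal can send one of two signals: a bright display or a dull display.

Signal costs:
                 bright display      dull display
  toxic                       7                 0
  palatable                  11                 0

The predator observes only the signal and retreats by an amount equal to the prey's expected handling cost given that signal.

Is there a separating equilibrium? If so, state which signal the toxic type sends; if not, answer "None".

None

Try toxic → bright display, palatable → dull display:
  If types separate, bright display earns payment 45 and dull display earns 25.
  Toxic: bright display gives 45 − 7 = 38; dull display gives 25 − 0 = 25. No deviation. ✓
  Palatable: dull display gives 25 − 0 = 25; bright display gives 45 − 11 = 34. Would deviate. ✗
Try toxic → dull display, palatable → bright display:
  If types separate, dull display earns payment 45 and bright display earns 25.
  Toxic: dull display gives 45 − 0 = 45; bright display gives 25 − 7 = 18. No deviation. ✓
  Palatable: bright display gives 25 − 11 = 14; dull display gives 45 − 0 = 45. Would deviate. ✗
Neither assignment is incentive-compatible.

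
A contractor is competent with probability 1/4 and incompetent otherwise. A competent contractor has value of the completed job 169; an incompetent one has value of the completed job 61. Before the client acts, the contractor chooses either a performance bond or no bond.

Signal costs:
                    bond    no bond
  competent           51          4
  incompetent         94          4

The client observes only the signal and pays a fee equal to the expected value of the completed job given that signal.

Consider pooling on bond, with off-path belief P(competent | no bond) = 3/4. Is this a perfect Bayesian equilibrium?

On the equilibrium path (bond) the client holds the prior 1/4 and pays 1/4·169 + 3/4·61 = 88. Off-path (no bond) belief 3/4 gives 3/4·169 + 1/4·61 = 142.
Competent: bond gives 88 − 51 = 37; no bond gives 142 − 4 = 138. Deviates. ✗
Incompetent: bond gives 88 − 94 = -6; no bond gives 142 − 4 = 138. Deviates. ✗

No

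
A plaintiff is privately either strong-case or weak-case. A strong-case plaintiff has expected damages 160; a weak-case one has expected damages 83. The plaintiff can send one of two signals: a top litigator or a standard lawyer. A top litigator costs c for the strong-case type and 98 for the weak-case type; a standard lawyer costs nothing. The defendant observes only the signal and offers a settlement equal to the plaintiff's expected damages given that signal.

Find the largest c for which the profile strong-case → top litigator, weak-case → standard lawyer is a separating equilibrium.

Under separation: top litigator → strong-case (pays 160); standard lawyer → weak-case (pays 83).
Weak-case: 83 − 0 = 83 ≥ 160 − 98 = 62. Holds regardless of c. ✓
Strong-case: 160 − c ≥ 83 − 0, so c ≤ 160 − 83 = 77.

77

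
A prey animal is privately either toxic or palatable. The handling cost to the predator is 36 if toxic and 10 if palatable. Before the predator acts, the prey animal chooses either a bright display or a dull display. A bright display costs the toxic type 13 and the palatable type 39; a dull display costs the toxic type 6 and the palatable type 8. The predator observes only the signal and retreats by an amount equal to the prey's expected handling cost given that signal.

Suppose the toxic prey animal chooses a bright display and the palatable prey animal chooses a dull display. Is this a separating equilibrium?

If types separate, bright display earns payment 36 and dull display earns 10.
Toxic: bright display gives 36 − 13 = 23; dull display gives 10 − 6 = 4. No deviation. ✓
Palatable: dull display gives 10 − 8 = 2; bright display gives 36 − 39 = -3. No deviation. ✓
Both incentive constraints hold.

Yes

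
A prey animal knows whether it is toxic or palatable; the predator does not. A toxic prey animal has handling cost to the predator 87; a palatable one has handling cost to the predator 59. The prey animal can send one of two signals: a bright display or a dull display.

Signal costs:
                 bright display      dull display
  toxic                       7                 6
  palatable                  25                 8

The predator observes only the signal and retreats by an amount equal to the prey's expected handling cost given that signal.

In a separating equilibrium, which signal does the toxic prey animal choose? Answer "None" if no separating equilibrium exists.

None

Try toxic → bright display, palatable → dull display:
  If types separate, bright display earns payment 87 and dull display earns 59.
  Toxic: bright display gives 87 − 7 = 80; dull display gives 59 − 6 = 53. No deviation. ✓
  Palatable: dull display gives 59 − 8 = 51; bright display gives 87 − 25 = 62. Would deviate. ✗
Try toxic → dull display, palatable → bright display:
  If types separate, dull display earns payment 87 and bright display earns 59.
  Toxic: dull display gives 87 − 6 = 81; bright display gives 59 − 7 = 52. No deviation. ✓
  Palatable: bright display gives 59 − 25 = 34; dull display gives 87 − 8 = 79. Would deviate. ✗
Neither assignment is incentive-compatible.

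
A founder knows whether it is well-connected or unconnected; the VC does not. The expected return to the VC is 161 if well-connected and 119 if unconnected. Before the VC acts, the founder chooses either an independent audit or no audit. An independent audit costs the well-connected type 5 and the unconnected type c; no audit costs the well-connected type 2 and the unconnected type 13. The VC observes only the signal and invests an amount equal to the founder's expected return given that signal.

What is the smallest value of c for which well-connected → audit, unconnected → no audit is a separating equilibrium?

55

Under separation: audit → well-connected (pays 161); no audit → unconnected (pays 119).
Well-connected: 161 − 5 = 156 ≥ 119 − 2 = 117. Holds regardless of c. ✓
Unconnected: 119 − 13 ≥ 161 − c, so c ≥ 161 − 106 = 55.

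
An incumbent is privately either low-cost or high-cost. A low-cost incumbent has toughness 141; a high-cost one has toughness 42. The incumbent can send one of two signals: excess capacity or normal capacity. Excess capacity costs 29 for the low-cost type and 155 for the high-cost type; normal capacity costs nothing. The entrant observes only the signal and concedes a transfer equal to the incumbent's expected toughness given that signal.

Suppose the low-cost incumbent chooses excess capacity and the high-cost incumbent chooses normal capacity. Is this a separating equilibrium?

If types separate, excess capacity earns payment 141 and normal capacity earns 42.
Low-cost: excess capacity gives 141 − 29 = 112; normal capacity gives 42 − 0 = 42. No deviation. ✓
High-cost: normal capacity gives 42 − 0 = 42; excess capacity gives 141 − 155 = -14. No deviation. ✓
Both incentive constraints hold.

Yes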